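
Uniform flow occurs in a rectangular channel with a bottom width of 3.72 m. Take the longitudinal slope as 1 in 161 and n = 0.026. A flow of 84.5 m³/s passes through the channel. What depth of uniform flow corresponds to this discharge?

y_n = 5.94 m

Manning's equation rearranged: A R^(2/3) = nQ / (1·√S) = 0.026 × 84.5 / (√0.006211) = 27.88.
Trying y = 4.36 m: A R^(2/3) = 19.36 — short.
Trying y = 6.9 m: A R^(2/3) = 33.11 — over.
Trying y = 5.94 m: A R^(2/3) = 27.87 — ≈ 27.88.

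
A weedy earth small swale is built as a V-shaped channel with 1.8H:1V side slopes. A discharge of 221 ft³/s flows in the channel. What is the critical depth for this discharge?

At critical depth, Q² T / (g A³) = 1, i.e. A³/T = Q²/g = 221²/32.2 = 1517.
Try y = 4.63 ft: A³/T = 3447 — high.
Try y = 2.95 ft: A³/T = 361.9 — low.
Try y = 3.93 ft: A³/T = 1519 — ≈ 1517.

y_c = 3.93 ft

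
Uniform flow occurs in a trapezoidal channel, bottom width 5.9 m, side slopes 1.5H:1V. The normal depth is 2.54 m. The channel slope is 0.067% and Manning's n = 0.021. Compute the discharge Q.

With bottom width b = 5.9 m and side slope z = 1.5: A = (b + zy)y = (5.9 + 1.5×2.54)×2.54 = 24.66 m²; P = b + 2y√(1+z²) = 5.9 + 2×2.54×1.803 = 15.06 m.
Hydraulic radius R = A/P = 24.66/15.06 = 1.638 m.
Manning's equation: Q = (1/n) A R^(2/3) S^(1/2) = (1/0.021) × 24.66 × 1.638^(2/3) × 0.00067^(1/2) = 42.2 m³/s.

Q = 42.2 m³/s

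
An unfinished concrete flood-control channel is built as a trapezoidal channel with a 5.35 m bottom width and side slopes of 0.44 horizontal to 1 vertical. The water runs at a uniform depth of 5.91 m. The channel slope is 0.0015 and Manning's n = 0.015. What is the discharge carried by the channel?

With bottom width b = 5.35 m and side slope z = 0.44: A = (b + zy)y = (5.35 + 0.44×5.91)×5.91 = 46.99 m²; P = b + 2y√(1+z²) = 5.35 + 2×5.91×1.093 = 18.26 m.
Hydraulic radius R = A/P = 46.99/18.26 = 2.573 m.
Manning's equation: Q = (1/n) A R^(2/3) S^(1/2) = (1/0.015) × 46.99 × 2.573^(2/3) × 0.0015^(1/2) = 228 m³/s.

Q = 228 m³/s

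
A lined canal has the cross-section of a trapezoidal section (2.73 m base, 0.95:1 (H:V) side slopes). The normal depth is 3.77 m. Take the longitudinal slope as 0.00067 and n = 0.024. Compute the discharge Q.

With bottom width b = 2.73 m and side slope z = 0.95: A = (b + zy)y = (2.73 + 0.95×3.77)×3.77 = 23.79 m²; P = b + 2y√(1+z²) = 2.73 + 2×3.77×1.379 = 13.13 m.
Hydraulic radius R = A/P = 23.79/13.13 = 1.812 m.
Manning's equation: Q = (1/n) A R^(2/3) S^(1/2) = (1/0.024) × 23.79 × 1.812^(2/3) × 0.00067^(1/2) = 38.1 m³/s.

Q = 38.1 m³/s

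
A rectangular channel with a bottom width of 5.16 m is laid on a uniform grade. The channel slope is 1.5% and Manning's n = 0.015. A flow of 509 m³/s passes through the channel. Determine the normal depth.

y_n = 7.77 m

Manning's equation rearranged: A R^(2/3) = nQ / (1·√S) = 0.015 × 509 / (√0.015) = 62.34.
At y = 9.84 m: A R^(2/3) = 81.78 — high.
At y = 5.86 m: A R^(2/3) = 44.6 — low.
At y = 7.77 m: A R^(2/3) = 62.3 — matches.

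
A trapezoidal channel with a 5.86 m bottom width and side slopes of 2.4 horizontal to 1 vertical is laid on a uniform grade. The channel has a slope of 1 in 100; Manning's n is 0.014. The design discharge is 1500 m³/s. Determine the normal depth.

Manning's equation rearranged: A R^(2/3) = nQ / (1·√S) = 0.014 × 1500 / (√0.01) = 210.
Trying y = 6.75 m: A R^(2/3) = 352.1 — too large.
Trying y = 4.46 m: A R^(2/3) = 137.6 — too small.
Trying y = 5.39 m: A R^(2/3) = 210.2 — matches.

y_n = 5.39 m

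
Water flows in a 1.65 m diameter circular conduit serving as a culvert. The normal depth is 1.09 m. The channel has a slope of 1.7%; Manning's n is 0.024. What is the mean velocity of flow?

For a circular section of diameter D = 1.65 m at depth y = 1.09 m, the central angle is θ = 2 arccos(1 − 2y/D) = 3.796 rad. Then A = (D²/8)(θ − sin θ) = 1.499 m² and P = Dθ/2 = 3.131 m.
Hydraulic radius R = A/P = 1.499/3.131 = 0.4786 m.
From Manning's equation, V = (1/n) R^(2/3) S^(1/2) = (1/0.024) × 0.4786^(2/3) × 0.017^(1/2) = 3.32 m/s.

V = 3.32 m/s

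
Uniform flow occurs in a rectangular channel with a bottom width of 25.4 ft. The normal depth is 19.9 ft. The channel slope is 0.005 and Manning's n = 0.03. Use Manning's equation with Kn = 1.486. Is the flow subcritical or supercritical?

Flow area A = b·y = 25.4 × 19.9 = 505.5 ft². Wetted perimeter P = b + 2y = 25.4 + 2×19.9 = 65.2 ft.
Hydraulic radius R = A/P = 505.5/65.2 = 7.752 ft.
V = (1.486/n) R^(2/3) √S = (1.486/0.03) × 7.752^(2/3) × √0.005 = 13.72 ft/s. Hydraulic depth D_h = A/T = 505.5/25.4 = 19.9 ft.
Froude number Fr = V/√(g·D_h) = 13.72/√(32.2×19.9) = 0.542, which is less than 1, so the flow is subcritical.

subcritical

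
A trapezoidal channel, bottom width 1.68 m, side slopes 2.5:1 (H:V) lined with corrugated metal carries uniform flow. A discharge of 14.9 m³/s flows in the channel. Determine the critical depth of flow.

y_c = 1.19 m

At critical depth, Q² T / (g A³) = 1, i.e. A³/T = Q²/g = 14.9²/9.81 = 22.63.
Trying y = 0.872 m: A³/T = 6.314 — low.
Trying y = 1.39 m: A³/T = 42.63 — high.
Trying y = 1.19 m: A³/T = 22.28 — close enough.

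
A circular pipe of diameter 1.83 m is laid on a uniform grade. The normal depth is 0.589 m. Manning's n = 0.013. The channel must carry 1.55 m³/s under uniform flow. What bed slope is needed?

S = 0.00331

For a circular section of diameter D = 1.83 m at depth y = 0.589 m, the central angle is θ = 2 arccos(1 − 2y/D) = 2.413 rad. Then A = (D²/8)(θ − sin θ) = 0.7314 m² and P = Dθ/2 = 2.208 m.
Hydraulic radius R = A/P = 0.7314/2.208 = 0.3313 m.
From Manning's equation, S = [nQ / (1 A R^(2/3))]² = [0.013 × 1.55 / (1 × 0.7314 × 0.3313^(2/3))]² = 0.00331.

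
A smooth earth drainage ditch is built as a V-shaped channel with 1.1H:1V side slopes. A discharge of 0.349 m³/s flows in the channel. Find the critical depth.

y_c = 0.46 m

At critical depth, Q² T / (g A³) = 1, i.e. A³/T = Q²/g = 0.349²/9.81 = 0.01242.
Try y = 0.401 m: A³/T = 0.006273 — low.
Try y = 0.555 m: A³/T = 0.03186 — high.
Try y = 0.46 m: A³/T = 0.01246 — close enough.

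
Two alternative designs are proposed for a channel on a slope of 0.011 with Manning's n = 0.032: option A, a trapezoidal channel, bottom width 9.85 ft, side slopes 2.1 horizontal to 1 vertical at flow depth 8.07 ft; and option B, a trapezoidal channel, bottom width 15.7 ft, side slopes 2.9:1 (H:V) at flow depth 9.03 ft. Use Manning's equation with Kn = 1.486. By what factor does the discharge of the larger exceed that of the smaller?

1.94

Channel A: With bottom width b = 9.85 ft and side slope z = 2.1: A = (b + zy)y = (9.85 + 2.1×8.07)×8.07 = 216.3 ft²; P = b + 2y√(1+z²) = 9.85 + 2×8.07×2.326 = 47.39 ft. Hydraulic radius R = A/P = 216.3/47.39 = 4.563 ft. Q_A = (1.486/0.032)·216.3·4.563^(2/3)·√0.011 = 2898 ft³/s.
Channel B: With bottom width b = 15.7 ft and side slope z = 2.9: A = (b + zy)y = (15.7 + 2.9×9.03)×9.03 = 378.2 ft²; P = b + 2y√(1+z²) = 15.7 + 2×9.03×3.068 = 71.1 ft. Hydraulic radius R = A/P = 378.2/71.1 = 5.32 ft. Q_B = (1.486/0.032)·378.2·5.32^(2/3)·√0.011 = 5614 ft³/s.
The larger discharge is 5614 ft³/s and the smaller is 2898 ft³/s; the ratio is 1.94.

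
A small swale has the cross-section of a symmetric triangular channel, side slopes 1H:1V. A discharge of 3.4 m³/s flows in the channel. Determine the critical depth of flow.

At critical depth, Q² T / (g A³) = 1, i.e. A³/T = Q²/g = 3.4²/9.81 = 1.178.
Try y = 1.46 m: A³/T = 3.317 — too large.
Try y = 1.19 m: A³/T = 1.193 — close enough.

y_c = 1.19 m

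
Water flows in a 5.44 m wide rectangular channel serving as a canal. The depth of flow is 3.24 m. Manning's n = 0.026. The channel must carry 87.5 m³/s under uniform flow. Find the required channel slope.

S = 0.00989

Flow area A = b·y = 5.44 × 3.24 = 17.63 m². Wetted perimeter P = b + 2y = 5.44 + 2×3.24 = 11.92 m.
Hydraulic radius R = A/P = 17.63/11.92 = 1.479 m.
From Manning's equation, S = [nQ / (1 A R^(2/3))]² = [0.026 × 87.5 / (1 × 17.63 × 1.479^(2/3))]² = 0.00989.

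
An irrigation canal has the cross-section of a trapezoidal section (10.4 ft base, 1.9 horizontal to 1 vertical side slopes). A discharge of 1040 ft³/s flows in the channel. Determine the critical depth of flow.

At critical depth, Q² T / (g A³) = 1, i.e. A³/T = Q²/g = 1040²/32.2 = 33590.
At y = 5.8 ft: A³/T = 59110 — over.
At y = 5 ft: A³/T = 33510 — ≈ 33590.

y_c = 5 ft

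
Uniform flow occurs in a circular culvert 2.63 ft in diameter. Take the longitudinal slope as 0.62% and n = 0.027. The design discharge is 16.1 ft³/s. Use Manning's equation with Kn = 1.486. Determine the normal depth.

Manning's equation rearranged: A R^(2/3) = nQ / (1.486·√S) = 0.027 × 16.1 / (1.486 × √0.0062) = 3.715.
Try y = 2.36 ft: A R^(2/3) = 4.373 — high.
Try y = 1.96 ft: A R^(2/3) = 3.718 — matches.

y_n = 1.96 ft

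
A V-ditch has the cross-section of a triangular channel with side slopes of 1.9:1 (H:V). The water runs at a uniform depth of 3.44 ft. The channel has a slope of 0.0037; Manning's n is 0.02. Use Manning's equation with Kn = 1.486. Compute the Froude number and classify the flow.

subcritical

For a triangular section with side slope z = 1.9: A = zy² = 1.9×3.44² = 22.48 ft²; P = 2y√(1+z²) = 2×3.44×2.147 = 14.77 ft.
Hydraulic radius R = A/P = 22.48/14.77 = 1.522 ft.
V = (1.486/n) R^(2/3) √S = (1.486/0.02) × 1.522^(2/3) × √0.0037 = 5.98 ft/s. Hydraulic depth D_h = A/T = 22.48/13.07 = 1.72 ft.
Froude number Fr = V/√(g·D_h) = 5.98/√(32.2×1.72) = 0.804, which is less than 1, so the flow is subcritical.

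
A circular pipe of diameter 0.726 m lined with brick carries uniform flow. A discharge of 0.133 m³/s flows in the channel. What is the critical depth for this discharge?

y_c = 0.221 m

At critical depth, Q² T / (g A³) = 1, i.e. A³/T = Q²/g = 0.133²/9.81 = 0.001803.
Try y = 0.259 m: A³/T = 0.003346 — high.
Try y = 0.199 m: A³/T = 0.001206 — low.
Try y = 0.221 m: A³/T = 0.001812 — matches.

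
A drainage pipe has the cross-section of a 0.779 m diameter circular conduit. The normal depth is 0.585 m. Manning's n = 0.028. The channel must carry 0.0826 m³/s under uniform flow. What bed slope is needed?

S = 0.00025

For a circular section of diameter D = 0.779 m at depth y = 0.585 m, the central angle is θ = 2 arccos(1 − 2y/D) = 4.193 rad. Then A = (D²/8)(θ − sin θ) = 0.3839 m² and P = Dθ/2 = 1.633 m.
Hydraulic radius R = A/P = 0.3839/1.633 = 0.2351 m.
From Manning's equation, S = [nQ / (1 A R^(2/3))]² = [0.028 × 0.0826 / (1 × 0.3839 × 0.2351^(2/3))]² = 0.00025.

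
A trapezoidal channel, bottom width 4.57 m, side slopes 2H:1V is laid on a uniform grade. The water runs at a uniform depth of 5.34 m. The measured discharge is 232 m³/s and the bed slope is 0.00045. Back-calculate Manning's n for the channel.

With bottom width b = 4.57 m and side slope z = 2: A = (b + zy)y = (4.57 + 2×5.34)×5.34 = 81.44 m²; P = b + 2y√(1+z²) = 4.57 + 2×5.34×2.236 = 28.45 m.
Hydraulic radius R = A/P = 81.44/28.45 = 2.862 m.
Rearranging Manning's equation: n = (1/Q) A R^(2/3) S^(1/2) = (1/232) × 81.44 × 2.862^(2/3) × √0.00045 = 0.015.

n = 0.015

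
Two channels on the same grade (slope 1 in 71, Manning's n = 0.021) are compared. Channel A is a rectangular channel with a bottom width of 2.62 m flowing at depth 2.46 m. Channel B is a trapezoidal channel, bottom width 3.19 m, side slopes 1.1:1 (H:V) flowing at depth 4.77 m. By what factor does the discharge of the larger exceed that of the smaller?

12.1

Channel A: Flow area A = b·y = 2.62 × 2.46 = 6.445 m². Wetted perimeter P = b + 2y = 2.62 + 2×2.46 = 7.54 m. Hydraulic radius R = A/P = 6.445/7.54 = 0.8548 m. Q_A = (1/0.021)·6.445·0.8548^(2/3)·√0.01408 = 32.81 m³/s.
Channel B: With bottom width b = 3.19 m and side slope z = 1.1: A = (b + zy)y = (3.19 + 1.1×4.77)×4.77 = 40.24 m²; P = b + 2y√(1+z²) = 3.19 + 2×4.77×1.487 = 17.37 m. Hydraulic radius R = A/P = 40.24/17.37 = 2.317 m. Q_B = (1/0.021)·40.24·2.317^(2/3)·√0.01408 = 398.2 m³/s.
The larger discharge is 398.2 m³/s and the smaller is 32.81 m³/s; the ratio is 12.1.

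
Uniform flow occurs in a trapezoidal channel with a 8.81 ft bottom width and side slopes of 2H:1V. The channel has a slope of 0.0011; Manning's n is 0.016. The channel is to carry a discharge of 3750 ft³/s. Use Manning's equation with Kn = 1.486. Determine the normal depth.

y_n = 11.5 ft

Manning's equation rearranged: A R^(2/3) = nQ / (1.486·√S) = 0.016 × 3750 / (1.486 × √0.0011) = 1217.
Try y = 13.5 ft: A R^(2/3) = 1767 — high.
Try y = 9 ft: A R^(2/3) = 697.8 — low.
Try y = 11.5 ft: A R^(2/3) = 1218 — matches.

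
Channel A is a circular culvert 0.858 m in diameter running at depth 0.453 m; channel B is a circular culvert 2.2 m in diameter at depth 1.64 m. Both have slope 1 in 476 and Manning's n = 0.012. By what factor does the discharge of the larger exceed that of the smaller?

20.4

Channel A: For a circular section of diameter D = 0.858 m at depth y = 0.453 m, the central angle is θ = 2 arccos(1 − 2y/D) = 3.254 rad. Then A = (D²/8)(θ − sin θ) = 0.3097 m² and P = Dθ/2 = 1.396 m. Hydraulic radius R = A/P = 0.3097/1.396 = 0.2219 m. Q_A = (1/0.012)·0.3097·0.2219^(2/3)·√0.002101 = 0.4335 m³/s.
Channel B: For a circular section of diameter D = 2.2 m at depth y = 1.64 m, the central angle is θ = 2 arccos(1 − 2y/D) = 4.168 rad. Then A = (D²/8)(θ − sin θ) = 3.039 m² and P = Dθ/2 = 4.585 m. Hydraulic radius R = A/P = 3.039/4.585 = 0.6629 m. Q_B = (1/0.012)·3.039·0.6629^(2/3)·√0.002101 = 8.825 m³/s.
The larger discharge is 8.825 m³/s and the smaller is 0.4335 m³/s; the ratio is 20.4.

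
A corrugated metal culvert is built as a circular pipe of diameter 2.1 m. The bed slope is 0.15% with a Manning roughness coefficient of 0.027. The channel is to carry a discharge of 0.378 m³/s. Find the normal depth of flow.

y_n = 0.485 m

Manning's equation rearranged: A R^(2/3) = nQ / (1·√S) = 0.027 × 0.378 / (√0.0015) = 0.2635.
At y = 0.409 m: A R^(2/3) = 0.1871 — low.
At y = 0.586 m: A R^(2/3) = 0.3834 — high.
At y = 0.485 m: A R^(2/3) = 0.2637 — close enough.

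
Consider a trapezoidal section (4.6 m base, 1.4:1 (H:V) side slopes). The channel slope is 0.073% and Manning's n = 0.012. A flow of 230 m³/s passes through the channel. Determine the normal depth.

y_n = 4.8 m

Manning's equation rearranged: A R^(2/3) = nQ / (1·√S) = 0.012 × 230 / (√0.00073) = 102.2.
Try y = 5.75 m: A R^(2/3) = 150.7 — over.
Try y = 4.8 m: A R^(2/3) = 102 — ≈ 102.2.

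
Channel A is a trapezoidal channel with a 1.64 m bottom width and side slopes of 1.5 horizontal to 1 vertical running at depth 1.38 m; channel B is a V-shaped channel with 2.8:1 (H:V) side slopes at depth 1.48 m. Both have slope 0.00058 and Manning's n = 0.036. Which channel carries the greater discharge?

Channel A: With bottom width b = 1.64 m and side slope z = 1.5: A = (b + zy)y = (1.64 + 1.5×1.38)×1.38 = 5.12 m²; P = b + 2y√(1+z²) = 1.64 + 2×1.38×1.803 = 6.616 m. Hydraulic radius R = A/P = 5.12/6.616 = 0.7739 m. Q_A = (1/0.036)·5.12·0.7739^(2/3)·√0.00058 = 2.887 m³/s.
Channel B: For a triangular section with side slope z = 2.8: A = zy² = 2.8×1.48² = 6.133 m²; P = 2y√(1+z²) = 2×1.48×2.973 = 8.801 m. Hydraulic radius R = A/P = 6.133/8.801 = 0.6969 m. Q_B = (1/0.036)·6.133·0.6969^(2/3)·√0.00058 = 3.225 m³/s.
Q_A = 2.887 m³/s vs Q_B = 3.225 m³/s, so channel B carries more.

channel B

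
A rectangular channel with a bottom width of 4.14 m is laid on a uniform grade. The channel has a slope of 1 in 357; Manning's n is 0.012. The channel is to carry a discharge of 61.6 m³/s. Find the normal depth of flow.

Manning's equation rearranged: A R^(2/3) = nQ / (1·√S) = 0.012 × 61.6 / (√0.002801) = 13.97.
Try y = 2.41 m: A R^(2/3) = 10.72 — too small.
Try y = 3.76 m: A R^(2/3) = 18.87 — too large.
Try y = 2.96 m: A R^(2/3) = 13.98 — matches.

y_n = 2.96 m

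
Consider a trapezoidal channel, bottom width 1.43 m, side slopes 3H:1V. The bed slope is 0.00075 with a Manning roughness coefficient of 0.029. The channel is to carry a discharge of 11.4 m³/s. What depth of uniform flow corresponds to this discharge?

Manning's equation rearranged: A R^(2/3) = nQ / (1·√S) = 0.029 × 11.4 / (√0.00075) = 12.07.
Try y = 2.11 m: A R^(2/3) = 17.53 — too large.
Try y = 1.37 m: A R^(2/3) = 6.276 — too small.
Try y = 1.81 m: A R^(2/3) = 12.12 — ≈ 12.07.

y_n = 1.81 m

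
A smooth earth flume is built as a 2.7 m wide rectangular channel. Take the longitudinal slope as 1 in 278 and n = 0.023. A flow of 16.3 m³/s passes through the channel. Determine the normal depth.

y_n = 2.52 m

Manning's equation rearranged: A R^(2/3) = nQ / (1·√S) = 0.023 × 16.3 / (√0.003597) = 6.251.
Trying y = 2.81 m: A R^(2/3) = 7.135 — over.
Trying y = 2.15 m: A R^(2/3) = 5.124 — short.
Trying y = 2.52 m: A R^(2/3) = 6.244 — ≈ 6.251.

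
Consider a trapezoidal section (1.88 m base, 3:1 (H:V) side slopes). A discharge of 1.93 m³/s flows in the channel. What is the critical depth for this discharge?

At critical depth, Q² T / (g A³) = 1, i.e. A³/T = Q²/g = 1.93²/9.81 = 0.3797.
Trying y = 0.274 m: A³/T = 0.1152 — too small.
Trying y = 0.436 m: A³/T = 0.5973 — too large.
Trying y = 0.385 m: A³/T = 0.3808 — ≈ 0.3797.

y_c = 0.385 m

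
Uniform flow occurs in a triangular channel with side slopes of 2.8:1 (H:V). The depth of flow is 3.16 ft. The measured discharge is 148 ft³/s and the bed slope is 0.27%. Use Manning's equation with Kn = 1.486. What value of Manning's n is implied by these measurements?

For a triangular section with side slope z = 2.8: A = zy² = 2.8×3.16² = 27.96 ft²; P = 2y√(1+z²) = 2×3.16×2.973 = 18.79 ft.
Hydraulic radius R = A/P = 27.96/18.79 = 1.488 ft.
Rearranging Manning's equation: n = (1.486/Q) A R^(2/3) S^(1/2) = (1.486/148) × 27.96 × 1.488^(2/3) × √0.0027 = 0.019.

n = 0.019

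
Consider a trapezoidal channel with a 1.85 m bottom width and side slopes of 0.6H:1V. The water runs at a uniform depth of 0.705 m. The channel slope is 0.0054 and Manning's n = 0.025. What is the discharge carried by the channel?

Q = 2.8 m³/s

With bottom width b = 1.85 m and side slope z = 0.6: A = (b + zy)y = (1.85 + 0.6×0.705)×0.705 = 1.602 m²; P = b + 2y√(1+z²) = 1.85 + 2×0.705×1.166 = 3.494 m.
Hydraulic radius R = A/P = 1.602/3.494 = 0.4586 m.
Manning's equation: Q = (1/n) A R^(2/3) S^(1/2) = (1/0.025) × 1.602 × 0.4586^(2/3) × 0.0054^(1/2) = 2.8 m³/s.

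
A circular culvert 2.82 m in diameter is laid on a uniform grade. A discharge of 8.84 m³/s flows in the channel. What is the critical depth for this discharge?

At critical depth, Q² T / (g A³) = 1, i.e. A³/T = Q²/g = 8.84²/9.81 = 7.966.
Try y = 1.65 m: A³/T = 19.69 — high.
Try y = 1.3 m: A³/T = 7.918 — ≈ 7.966.

y_c = 1.3 m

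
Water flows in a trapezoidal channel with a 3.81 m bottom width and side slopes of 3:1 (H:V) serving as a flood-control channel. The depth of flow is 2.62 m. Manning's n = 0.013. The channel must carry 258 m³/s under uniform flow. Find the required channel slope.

With bottom width b = 3.81 m and side slope z = 3: A = (b + zy)y = (3.81 + 3×2.62)×2.62 = 30.58 m²; P = b + 2y√(1+z²) = 3.81 + 2×2.62×3.162 = 20.38 m.
Hydraulic radius R = A/P = 30.58/20.38 = 1.5 m.
From Manning's equation, S = [nQ / (1 A R^(2/3))]² = [0.013 × 258 / (1 × 30.58 × 1.5^(2/3))]² = 0.00701.

S = 0.00701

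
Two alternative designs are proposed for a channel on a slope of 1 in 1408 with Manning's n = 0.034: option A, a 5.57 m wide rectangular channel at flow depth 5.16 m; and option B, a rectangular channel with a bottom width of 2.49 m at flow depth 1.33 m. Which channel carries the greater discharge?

Channel A: Flow area A = b·y = 5.57 × 5.16 = 28.74 m². Wetted perimeter P = b + 2y = 5.57 + 2×5.16 = 15.89 m. Hydraulic radius R = A/P = 28.74/15.89 = 1.809 m. Q_A = (1/0.034)·28.74·1.809^(2/3)·√0.0007102 = 33.44 m³/s.
Channel B: Flow area A = b·y = 2.49 × 1.33 = 3.312 m². Wetted perimeter P = b + 2y = 2.49 + 2×1.33 = 5.15 m. Hydraulic radius R = A/P = 3.312/5.15 = 0.643 m. Q_B = (1/0.034)·3.312·0.643^(2/3)·√0.0007102 = 1.934 m³/s.
Q_A = 33.44 m³/s vs Q_B = 1.934 m³/s, so channel A carries more.

channel A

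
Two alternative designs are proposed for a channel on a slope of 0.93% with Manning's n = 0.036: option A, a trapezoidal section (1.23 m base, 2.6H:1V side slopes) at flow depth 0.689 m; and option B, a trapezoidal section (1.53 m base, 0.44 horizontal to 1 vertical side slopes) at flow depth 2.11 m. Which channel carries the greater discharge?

channel B

Channel A: With bottom width b = 1.23 m and side slope z = 2.6: A = (b + zy)y = (1.23 + 2.6×0.689)×0.689 = 2.082 m²; P = b + 2y√(1+z²) = 1.23 + 2×0.689×2.786 = 5.069 m. Hydraulic radius R = A/P = 2.082/5.069 = 0.4107 m. Q_A = (1/0.036)·2.082·0.4107^(2/3)·√0.0093 = 3.081 m³/s.
Channel B: With bottom width b = 1.53 m and side slope z = 0.44: A = (b + zy)y = (1.53 + 0.44×2.11)×2.11 = 5.187 m²; P = b + 2y√(1+z²) = 1.53 + 2×2.11×1.093 = 6.14 m. Hydraulic radius R = A/P = 5.187/6.14 = 0.8448 m. Q_B = (1/0.036)·5.187·0.8448^(2/3)·√0.0093 = 12.42 m³/s.
Q_A = 3.081 m³/s vs Q_B = 12.42 m³/s, so channel B carries more.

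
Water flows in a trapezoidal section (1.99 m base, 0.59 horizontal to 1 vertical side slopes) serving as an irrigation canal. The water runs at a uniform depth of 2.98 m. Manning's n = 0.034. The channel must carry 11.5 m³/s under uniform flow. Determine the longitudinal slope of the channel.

S = 0.000907

With bottom width b = 1.99 m and side slope z = 0.59: A = (b + zy)y = (1.99 + 0.59×2.98)×2.98 = 11.17 m²; P = b + 2y√(1+z²) = 1.99 + 2×2.98×1.161 = 8.91 m.
Hydraulic radius R = A/P = 11.17/8.91 = 1.254 m.
From Manning's equation, S = [nQ / (1 A R^(2/3))]² = [0.034 × 11.5 / (1 × 11.17 × 1.254^(2/3))]² = 0.000907.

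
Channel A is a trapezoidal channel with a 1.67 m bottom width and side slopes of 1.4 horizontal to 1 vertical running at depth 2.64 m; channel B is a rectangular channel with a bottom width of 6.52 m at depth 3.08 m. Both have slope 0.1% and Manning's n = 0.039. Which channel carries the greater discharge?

channel B

Channel A: With bottom width b = 1.67 m and side slope z = 1.4: A = (b + zy)y = (1.67 + 1.4×2.64)×2.64 = 14.17 m²; P = b + 2y√(1+z²) = 1.67 + 2×2.64×1.72 = 10.75 m. Hydraulic radius R = A/P = 14.17/10.75 = 1.317 m. Q_A = (1/0.039)·14.17·1.317^(2/3)·√0.001 = 13.8 m³/s.
Channel B: Flow area A = b·y = 6.52 × 3.08 = 20.08 m². Wetted perimeter P = b + 2y = 6.52 + 2×3.08 = 12.68 m. Hydraulic radius R = A/P = 20.08/12.68 = 1.584 m. Q_B = (1/0.039)·20.08·1.584^(2/3)·√0.001 = 22.12 m³/s.
Q_A = 13.8 m³/s vs Q_B = 22.12 m³/s, so channel B carries more.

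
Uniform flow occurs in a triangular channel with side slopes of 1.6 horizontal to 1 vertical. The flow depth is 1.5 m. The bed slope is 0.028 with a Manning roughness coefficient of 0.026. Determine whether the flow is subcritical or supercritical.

supercritical

For a triangular section with side slope z = 1.6: A = zy² = 1.6×1.5² = 3.6 m²; P = 2y√(1+z²) = 2×1.5×1.887 = 5.66 m.
Hydraulic radius R = A/P = 3.6/5.66 = 0.636 m.
V = (1/n) R^(2/3) √S = (1/0.026) × 0.636^(2/3) × √0.028 = 4.76 m/s. Hydraulic depth D_h = A/T = 3.6/4.8 = 0.75 m.
Froude number Fr = V/√(g·D_h) = 4.76/√(9.81×0.75) = 1.75, which is greater than 1, so the flow is supercritical.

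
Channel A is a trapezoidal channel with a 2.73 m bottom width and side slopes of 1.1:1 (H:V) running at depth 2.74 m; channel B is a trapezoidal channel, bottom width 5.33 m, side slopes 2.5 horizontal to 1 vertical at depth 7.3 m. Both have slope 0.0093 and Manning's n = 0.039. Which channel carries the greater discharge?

Channel A: With bottom width b = 2.73 m and side slope z = 1.1: A = (b + zy)y = (2.73 + 1.1×2.74)×2.74 = 15.74 m²; P = b + 2y√(1+z²) = 2.73 + 2×2.74×1.487 = 10.88 m. Hydraulic radius R = A/P = 15.74/10.88 = 1.447 m. Q_A = (1/0.039)·15.74·1.447^(2/3)·√0.0093 = 49.79 m³/s.
Channel B: With bottom width b = 5.33 m and side slope z = 2.5: A = (b + zy)y = (5.33 + 2.5×7.3)×7.3 = 172.1 m²; P = b + 2y√(1+z²) = 5.33 + 2×7.3×2.693 = 44.64 m. Hydraulic radius R = A/P = 172.1/44.64 = 3.856 m. Q_B = (1/0.039)·172.1·3.856^(2/3)·√0.0093 = 1047 m³/s.
Q_A = 49.79 m³/s vs Q_B = 1047 m³/s, so channel B carries more.

channel B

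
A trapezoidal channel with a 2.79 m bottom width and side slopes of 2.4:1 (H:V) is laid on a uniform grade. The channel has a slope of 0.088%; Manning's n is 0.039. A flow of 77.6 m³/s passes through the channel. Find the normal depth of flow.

y_n = 4.4 m

Manning's equation rearranged: A R^(2/3) = nQ / (1·√S) = 0.039 × 77.6 / (√0.00088) = 102.
At y = 3.89 m: A R^(2/3) = 76.1 — low.
At y = 4.78 m: A R^(2/3) = 124.4 — high.
At y = 4.4 m: A R^(2/3) = 102 — close enough.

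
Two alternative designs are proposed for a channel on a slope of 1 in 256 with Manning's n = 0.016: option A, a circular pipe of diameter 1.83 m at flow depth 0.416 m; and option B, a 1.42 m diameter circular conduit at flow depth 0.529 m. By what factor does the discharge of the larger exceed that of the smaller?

1.33

Channel A: For a circular section of diameter D = 1.83 m at depth y = 0.416 m, the central angle is θ = 2 arccos(1 − 2y/D) = 1.988 rad. Then A = (D²/8)(θ − sin θ) = 0.4495 m² and P = Dθ/2 = 1.819 m. Hydraulic radius R = A/P = 0.4495/1.819 = 0.2471 m. Q_A = (1/0.016)·0.4495·0.2471^(2/3)·√0.003906 = 0.6914 m³/s.
Channel B: For a circular section of diameter D = 1.42 m at depth y = 0.529 m, the central angle is θ = 2 arccos(1 − 2y/D) = 2.626 rad. Then A = (D²/8)(θ − sin θ) = 0.5376 m² and P = Dθ/2 = 1.864 m. Hydraulic radius R = A/P = 0.5376/1.864 = 0.2884 m. Q_B = (1/0.016)·0.5376·0.2884^(2/3)·√0.003906 = 0.9166 m³/s.
The larger discharge is 0.9166 m³/s and the smaller is 0.6914 m³/s; the ratio is 1.33.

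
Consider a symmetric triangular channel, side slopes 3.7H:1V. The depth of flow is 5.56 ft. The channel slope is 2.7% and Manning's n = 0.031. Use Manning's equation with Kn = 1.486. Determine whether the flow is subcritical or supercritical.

supercritical

For a triangular section with side slope z = 3.7: A = zy² = 3.7×5.56² = 114.4 ft²; P = 2y√(1+z²) = 2×5.56×3.833 = 42.62 ft.
Hydraulic radius R = A/P = 114.4/42.62 = 2.684 ft.
V = (1.486/n) R^(2/3) √S = (1.486/0.031) × 2.684^(2/3) × √0.027 = 15.21 ft/s. Hydraulic depth D_h = A/T = 114.4/41.14 = 2.78 ft.
Froude number Fr = V/√(g·D_h) = 15.21/√(32.2×2.78) = 1.61, which is greater than 1, so the flow is supercritical.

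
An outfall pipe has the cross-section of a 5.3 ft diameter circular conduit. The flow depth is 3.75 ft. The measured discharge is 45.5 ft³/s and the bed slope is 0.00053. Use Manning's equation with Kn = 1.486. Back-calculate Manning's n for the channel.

For a circular section of diameter D = 5.3 ft at depth y = 3.75 ft, the central angle is θ = 2 arccos(1 − 2y/D) = 3.998 rad. Then A = (D²/8)(θ − sin θ) = 16.69 ft² and P = Dθ/2 = 10.59 ft.
Hydraulic radius R = A/P = 16.69/10.59 = 1.575 ft.
Rearranging Manning's equation: n = (1.486/Q) A R^(2/3) S^(1/2) = (1.486/45.5) × 16.69 × 1.575^(2/3) × √0.00053 = 0.017.

n = 0.017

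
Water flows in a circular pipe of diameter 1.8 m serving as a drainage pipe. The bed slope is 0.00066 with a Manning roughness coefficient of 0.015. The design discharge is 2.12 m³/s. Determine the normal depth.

y_n = 1.25 m

Manning's equation rearranged: A R^(2/3) = nQ / (1·√S) = 0.015 × 2.12 / (√0.00066) = 1.238.
Try y = 1.54 m: A R^(2/3) = 1.547 — high.
Try y = 1.06 m: A R^(2/3) = 0.9754 — low.
Try y = 1.25 m: A R^(2/3) = 1.238 — ≈ 1.238.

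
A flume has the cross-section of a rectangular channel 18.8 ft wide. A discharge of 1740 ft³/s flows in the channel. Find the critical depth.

y_c = 6.43 ft

For a rectangular channel, critical depth y_c = (q²/g)^(1/3) where q = Q/b = 1740/18.8 = 92.55 ft²/s.
So y_c = (92.55²/32.2)^(1/3) = 6.43 ft.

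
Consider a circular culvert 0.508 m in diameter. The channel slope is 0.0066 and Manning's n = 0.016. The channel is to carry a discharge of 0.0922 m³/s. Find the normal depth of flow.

Manning's equation rearranged: A R^(2/3) = nQ / (1·√S) = 0.016 × 0.0922 / (√0.0066) = 0.01816.
At y = 0.144 m: A R^(2/3) = 0.008982 — low.
At y = 0.209 m: A R^(2/3) = 0.01817 — matches.

y_n = 0.209 m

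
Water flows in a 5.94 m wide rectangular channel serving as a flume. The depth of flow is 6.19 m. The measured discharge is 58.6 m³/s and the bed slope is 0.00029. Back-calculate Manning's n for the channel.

n = 0.017

Flow area A = b·y = 5.94 × 6.19 = 36.77 m². Wetted perimeter P = b + 2y = 5.94 + 2×6.19 = 18.32 m.
Hydraulic radius R = A/P = 36.77/18.32 = 2.007 m.
Rearranging Manning's equation: n = (1/Q) A R^(2/3) S^(1/2) = (1/58.6) × 36.77 × 2.007^(2/3) × √0.00029 = 0.017.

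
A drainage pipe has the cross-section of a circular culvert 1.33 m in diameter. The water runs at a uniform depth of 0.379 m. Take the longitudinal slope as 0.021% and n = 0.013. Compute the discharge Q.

For a circular section of diameter D = 1.33 m at depth y = 0.379 m, the central angle is θ = 2 arccos(1 − 2y/D) = 2.252 rad. Then A = (D²/8)(θ − sin θ) = 0.3263 m² and P = Dθ/2 = 1.498 m.
Hydraulic radius R = A/P = 0.3263/1.498 = 0.2179 m.
Manning's equation: Q = (1/n) A R^(2/3) S^(1/2) = (1/0.013) × 0.3263 × 0.2179^(2/3) × 0.00021^(1/2) = 0.132 m³/s.

Q = 0.132 m³/s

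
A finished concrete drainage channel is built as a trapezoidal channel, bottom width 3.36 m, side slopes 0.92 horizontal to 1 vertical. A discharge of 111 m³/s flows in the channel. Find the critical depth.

y_c = 3.51 m

At critical depth, Q² T / (g A³) = 1, i.e. A³/T = Q²/g = 111²/9.81 = 1256.
At y = 4.31 m: A³/T = 2787 — over.
At y = 3.51 m: A³/T = 1260 — close enough.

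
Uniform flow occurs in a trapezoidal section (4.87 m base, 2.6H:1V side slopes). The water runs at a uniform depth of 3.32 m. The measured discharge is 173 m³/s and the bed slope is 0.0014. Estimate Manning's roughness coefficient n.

With bottom width b = 4.87 m and side slope z = 2.6: A = (b + zy)y = (4.87 + 2.6×3.32)×3.32 = 44.83 m²; P = b + 2y√(1+z²) = 4.87 + 2×3.32×2.786 = 23.37 m.
Hydraulic radius R = A/P = 44.83/23.37 = 1.918 m.
Rearranging Manning's equation: n = (1/Q) A R^(2/3) S^(1/2) = (1/173) × 44.83 × 1.918^(2/3) × √0.0014 = 0.015.

n = 0.015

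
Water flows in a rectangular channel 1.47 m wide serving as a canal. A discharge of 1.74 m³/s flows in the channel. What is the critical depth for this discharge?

For a rectangular channel, critical depth y_c = (q²/g)^(1/3) where q = Q/b = 1.74/1.47 = 1.184 m²/s.
So y_c = (1.184²/9.81)^(1/3) = 0.523 m.

y_c = 0.523 m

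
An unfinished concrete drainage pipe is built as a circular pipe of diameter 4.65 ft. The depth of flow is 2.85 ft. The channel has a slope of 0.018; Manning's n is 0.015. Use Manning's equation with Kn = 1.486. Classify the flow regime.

supercritical

For a circular section of diameter D = 4.65 ft at depth y = 2.85 ft, the central angle is θ = 2 arccos(1 − 2y/D) = 3.597 rad. Then A = (D²/8)(θ − sin θ) = 10.91 ft² and P = Dθ/2 = 8.363 ft.
Hydraulic radius R = A/P = 10.91/8.363 = 1.305 ft.
V = (1.486/n) R^(2/3) √S = (1.486/0.015) × 1.305^(2/3) × √0.018 = 15.87 ft/s. Hydraulic depth D_h = A/T = 10.91/4.53 = 2.409 ft.
Froude number Fr = V/√(g·D_h) = 15.87/√(32.2×2.409) = 1.8, which is greater than 1, so the flow is supercritical.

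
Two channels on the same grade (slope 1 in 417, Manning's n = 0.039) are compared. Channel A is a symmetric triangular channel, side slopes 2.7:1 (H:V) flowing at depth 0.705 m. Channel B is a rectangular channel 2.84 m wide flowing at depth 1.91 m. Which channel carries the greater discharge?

channel B

Channel A: For a triangular section with side slope z = 2.7: A = zy² = 2.7×0.705² = 1.342 m²; P = 2y√(1+z²) = 2×0.705×2.879 = 4.06 m. Hydraulic radius R = A/P = 1.342/4.06 = 0.3306 m. Q_A = (1/0.039)·1.342·0.3306^(2/3)·√0.002398 = 0.8056 m³/s.
Channel B: Flow area A = b·y = 2.84 × 1.91 = 5.424 m². Wetted perimeter P = b + 2y = 2.84 + 2×1.91 = 6.66 m. Hydraulic radius R = A/P = 5.424/6.66 = 0.8145 m. Q_B = (1/0.039)·5.424·0.8145^(2/3)·√0.002398 = 5.94 m³/s.
Q_A = 0.8056 m³/s vs Q_B = 5.94 m³/s, so channel B carries more.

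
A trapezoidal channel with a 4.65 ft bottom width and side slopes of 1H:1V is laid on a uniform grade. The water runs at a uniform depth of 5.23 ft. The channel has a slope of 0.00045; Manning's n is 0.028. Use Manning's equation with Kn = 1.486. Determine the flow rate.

With bottom width b = 4.65 ft and side slope z = 1: A = (b + zy)y = (4.65 + 1×5.23)×5.23 = 51.67 ft²; P = b + 2y√(1+z²) = 4.65 + 2×5.23×1.414 = 19.44 ft.
Hydraulic radius R = A/P = 51.67/19.44 = 2.658 ft.
Manning's equation: Q = (1.486/n) A R^(2/3) S^(1/2) = (1.486/0.028) × 51.67 × 2.658^(2/3) × 0.00045^(1/2) = 112 ft³/s.

Q = 112 ft³/s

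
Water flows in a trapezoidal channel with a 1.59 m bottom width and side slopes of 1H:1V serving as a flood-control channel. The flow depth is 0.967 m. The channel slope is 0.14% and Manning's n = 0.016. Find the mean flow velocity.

V = 1.61 m/s

With bottom width b = 1.59 m and side slope z = 1: A = (b + zy)y = (1.59 + 1×0.967)×0.967 = 2.473 m²; P = b + 2y√(1+z²) = 1.59 + 2×0.967×1.414 = 4.325 m.
Hydraulic radius R = A/P = 2.473/4.325 = 0.5717 m.
From Manning's equation, V = (1/n) R^(2/3) S^(1/2) = (1/0.016) × 0.5717^(2/3) × 0.0014^(1/2) = 1.61 m/s.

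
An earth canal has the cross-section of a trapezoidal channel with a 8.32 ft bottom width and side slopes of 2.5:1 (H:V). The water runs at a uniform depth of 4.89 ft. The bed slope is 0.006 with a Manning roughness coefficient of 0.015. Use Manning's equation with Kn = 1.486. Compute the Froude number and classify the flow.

supercritical

With bottom width b = 8.32 ft and side slope z = 2.5: A = (b + zy)y = (8.32 + 2.5×4.89)×4.89 = 100.5 ft²; P = b + 2y√(1+z²) = 8.32 + 2×4.89×2.693 = 34.65 ft.
Hydraulic radius R = A/P = 100.5/34.65 = 2.899 ft.
V = (1.486/n) R^(2/3) √S = (1.486/0.015) × 2.899^(2/3) × √0.006 = 15.6 ft/s. Hydraulic depth D_h = A/T = 100.5/32.77 = 3.066 ft.
Froude number Fr = V/√(g·D_h) = 15.6/√(32.2×3.066) = 1.57, which is greater than 1, so the flow is supercritical.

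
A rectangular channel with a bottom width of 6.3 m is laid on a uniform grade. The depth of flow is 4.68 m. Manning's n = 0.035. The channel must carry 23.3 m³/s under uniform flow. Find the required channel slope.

S = 0.000329

Flow area A = b·y = 6.3 × 4.68 = 29.48 m². Wetted perimeter P = b + 2y = 6.3 + 2×4.68 = 15.66 m.
Hydraulic radius R = A/P = 29.48/15.66 = 1.883 m.
From Manning's equation, S = [nQ / (1 A R^(2/3))]² = [0.035 × 23.3 / (1 × 29.48 × 1.883^(2/3))]² = 0.000329.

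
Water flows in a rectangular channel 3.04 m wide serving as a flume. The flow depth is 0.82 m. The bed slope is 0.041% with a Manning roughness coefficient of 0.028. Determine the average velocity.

V = 0.475 m/s

Flow area A = b·y = 3.04 × 0.82 = 2.493 m². Wetted perimeter P = b + 2y = 3.04 + 2×0.82 = 4.68 m.
Hydraulic radius R = A/P = 2.493/4.68 = 0.5326 m.
From Manning's equation, V = (1/n) R^(2/3) S^(1/2) = (1/0.028) × 0.5326^(2/3) × 0.00041^(1/2) = 0.475 m/s.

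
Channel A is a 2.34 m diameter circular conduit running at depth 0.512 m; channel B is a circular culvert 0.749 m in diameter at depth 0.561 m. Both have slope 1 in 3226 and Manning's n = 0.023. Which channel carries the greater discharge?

channel A

Channel A: For a circular section of diameter D = 2.34 m at depth y = 0.512 m, the central angle is θ = 2 arccos(1 − 2y/D) = 1.947 rad. Then A = (D²/8)(θ − sin θ) = 0.6961 m² and P = Dθ/2 = 2.278 m. Hydraulic radius R = A/P = 0.6961/2.278 = 0.3056 m. Q_A = (1/0.023)·0.6961·0.3056^(2/3)·√0.00031 = 0.2417 m³/s.
Channel B: For a circular section of diameter D = 0.749 m at depth y = 0.561 m, the central angle is θ = 2 arccos(1 − 2y/D) = 4.184 rad. Then A = (D²/8)(θ − sin θ) = 0.354 m² and P = Dθ/2 = 1.567 m. Hydraulic radius R = A/P = 0.354/1.567 = 0.2259 m. Q_B = (1/0.023)·0.354·0.2259^(2/3)·√0.00031 = 0.1005 m³/s.
Q_A = 0.2417 m³/s vs Q_B = 0.1005 m³/s, so channel A carries more.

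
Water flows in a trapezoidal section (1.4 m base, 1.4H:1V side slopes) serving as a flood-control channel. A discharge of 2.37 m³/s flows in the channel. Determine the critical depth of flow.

y_c = 0.548 m

At critical depth, Q² T / (g A³) = 1, i.e. A³/T = Q²/g = 2.37²/9.81 = 0.5726.
Trying y = 0.662 m: A³/T = 1.123 — high.
Trying y = 0.426 m: A³/T = 0.2372 — low.
Trying y = 0.548 m: A³/T = 0.5708 — ≈ 0.5726.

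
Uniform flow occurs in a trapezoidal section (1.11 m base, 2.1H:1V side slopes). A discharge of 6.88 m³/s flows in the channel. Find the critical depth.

At critical depth, Q² T / (g A³) = 1, i.e. A³/T = Q²/g = 6.88²/9.81 = 4.825.
Trying y = 0.652 m: A³/T = 1.097 — short.
Trying y = 1.12 m: A³/T = 10.03 — over.
Trying y = 0.94 m: A³/T = 4.817 — ≈ 4.825.

y_c = 0.94 m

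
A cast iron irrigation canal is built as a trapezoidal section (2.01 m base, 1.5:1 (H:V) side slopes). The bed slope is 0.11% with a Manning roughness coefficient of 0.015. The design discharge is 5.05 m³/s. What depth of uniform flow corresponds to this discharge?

y_n = 0.942 m

Manning's equation rearranged: A R^(2/3) = nQ / (1·√S) = 0.015 × 5.05 / (√0.0011) = 2.284.
At y = 0.834 m: A R^(2/3) = 1.808 — too small.
At y = 1.03 m: A R^(2/3) = 2.719 — too large.
At y = 0.942 m: A R^(2/3) = 2.285 — ≈ 2.284.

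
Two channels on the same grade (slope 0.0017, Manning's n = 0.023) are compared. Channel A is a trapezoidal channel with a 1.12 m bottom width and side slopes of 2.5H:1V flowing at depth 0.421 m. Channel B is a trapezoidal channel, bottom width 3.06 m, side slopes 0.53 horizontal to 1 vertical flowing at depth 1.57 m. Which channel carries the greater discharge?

Channel A: With bottom width b = 1.12 m and side slope z = 2.5: A = (b + zy)y = (1.12 + 2.5×0.421)×0.421 = 0.9146 m²; P = b + 2y√(1+z²) = 1.12 + 2×0.421×2.693 = 3.387 m. Hydraulic radius R = A/P = 0.9146/3.387 = 0.27 m. Q_A = (1/0.023)·0.9146·0.27^(2/3)·√0.0017 = 0.685 m³/s.
Channel B: With bottom width b = 3.06 m and side slope z = 0.53: A = (b + zy)y = (3.06 + 0.53×1.57)×1.57 = 6.111 m²; P = b + 2y√(1+z²) = 3.06 + 2×1.57×1.132 = 6.614 m. Hydraulic radius R = A/P = 6.111/6.614 = 0.9239 m. Q_B = (1/0.023)·6.111·0.9239^(2/3)·√0.0017 = 10.39 m³/s.
Q_A = 0.685 m³/s vs Q_B = 10.39 m³/s, so channel B carries more.

channel B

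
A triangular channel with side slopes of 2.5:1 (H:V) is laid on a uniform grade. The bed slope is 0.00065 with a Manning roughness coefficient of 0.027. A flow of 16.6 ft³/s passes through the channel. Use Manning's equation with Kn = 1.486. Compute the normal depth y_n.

y_n = 2.17 ft

Manning's equation rearranged: A R^(2/3) = nQ / (1.486·√S) = 0.027 × 16.6 / (1.486 × √0.00065) = 11.83.
Trying y = 1.9 ft: A R^(2/3) = 8.301 — short.
Trying y = 2.46 ft: A R^(2/3) = 16.53 — over.
Trying y = 2.17 ft: A R^(2/3) = 11.83 — ≈ 11.83.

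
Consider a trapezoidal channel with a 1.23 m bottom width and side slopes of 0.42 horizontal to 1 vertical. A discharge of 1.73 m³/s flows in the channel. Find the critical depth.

y_c = 0.549 m

At critical depth, Q² T / (g A³) = 1, i.e. A³/T = Q²/g = 1.73²/9.81 = 0.3051.
At y = 0.605 m: A³/T = 0.4164 — too large.
At y = 0.481 m: A³/T = 0.2 — too small.
At y = 0.549 m: A³/T = 0.3049 — ≈ 0.3051.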